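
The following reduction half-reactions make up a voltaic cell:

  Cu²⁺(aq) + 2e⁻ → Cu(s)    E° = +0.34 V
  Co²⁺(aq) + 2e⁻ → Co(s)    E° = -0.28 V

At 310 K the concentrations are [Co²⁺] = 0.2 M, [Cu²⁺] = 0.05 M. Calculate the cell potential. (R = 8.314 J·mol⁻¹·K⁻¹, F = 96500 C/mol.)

The Cu²⁺/Cu couple has the higher reduction potential and acts as the cathode, so E°_cell = +0.34 − (-0.28) = 0.62 V.
Balancing electrons gives n = 2; the reaction quotient is Q = [Co²⁺]/[Cu²⁺] = 4.00.
E = E° − (RT/nF) ln Q = 0.62 − (8.314×310)/(2×96500) × (1.386) = 0.620 − 0.019 = 0.601 V.

0.601 V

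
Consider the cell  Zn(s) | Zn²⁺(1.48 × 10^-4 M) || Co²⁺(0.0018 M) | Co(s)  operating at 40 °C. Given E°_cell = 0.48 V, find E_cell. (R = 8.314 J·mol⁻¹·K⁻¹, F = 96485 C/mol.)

Balancing electrons gives n = 2; the reaction quotient is Q = [Zn²⁺]/[Co²⁺] = 0.0822.
E = E° − (RT/nF) ln Q = 0.48 − (8.314×313)/(2×96485) × (-2.498) = 0.480 + 0.034 = 0.514 V.

0.514 V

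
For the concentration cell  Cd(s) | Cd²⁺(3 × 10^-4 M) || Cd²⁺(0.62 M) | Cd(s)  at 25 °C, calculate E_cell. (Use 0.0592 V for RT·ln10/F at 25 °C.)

Both half-cells are Cd²⁺/Cd, so E°_cell = 0. The concentrated side is the cathode; the cell reaction moves Cd²⁺ from high to low concentration with n = 2.
Q = [Cd²⁺]_dilute/[Cd²⁺]_conc = 3 × 10^-4/0.62 = 4.84 × 10^-4.
E = 0 − (0.0592/2) log Q = −(0.0592/2)(-3.315) = 0.0981 V.

0.098 V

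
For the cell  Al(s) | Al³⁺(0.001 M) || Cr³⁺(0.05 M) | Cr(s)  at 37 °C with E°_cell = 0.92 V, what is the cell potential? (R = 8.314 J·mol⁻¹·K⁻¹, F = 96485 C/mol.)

0.955 V

Balancing electrons gives n = 3; the reaction quotient is Q = [Al³⁺]/[Cr³⁺] = 0.0200.
E = E° − (RT/nF) ln Q = 0.92 − (8.314×310)/(3×96485) × (-3.912) = 0.920 + 0.035 = 0.955 V.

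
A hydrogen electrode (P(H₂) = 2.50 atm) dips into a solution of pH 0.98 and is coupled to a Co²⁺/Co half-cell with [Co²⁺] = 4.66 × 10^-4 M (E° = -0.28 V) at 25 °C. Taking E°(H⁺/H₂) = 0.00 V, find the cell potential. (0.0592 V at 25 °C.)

The hydrogen couple is the cathode, so E°_cell = 0.28 V; n = 2.
[H⁺] = 10^(−0.98) = 0.10 M, and Q = [Co²⁺]·P(H₂) / [H⁺]^2 = 0.106.
E = E° − (0.0592/2) log Q = 0.28 − (0.0592/2)(-0.974) = 0.309 V.

0.31 V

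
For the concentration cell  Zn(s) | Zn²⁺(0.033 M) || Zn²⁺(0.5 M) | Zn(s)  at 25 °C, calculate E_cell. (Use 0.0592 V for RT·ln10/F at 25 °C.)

Both half-cells are Zn²⁺/Zn, so E°_cell = 0. The concentrated side is the cathode; the cell reaction moves Zn²⁺ from high to low concentration with n = 2.
Q = [Zn²⁺]_dilute/[Zn²⁺]_conc = 0.033/0.5 = 0.0660.
E = 0 − (0.0592/2) log Q = −(0.0592/2)(-1.180) = 0.0349 V.

0.035 V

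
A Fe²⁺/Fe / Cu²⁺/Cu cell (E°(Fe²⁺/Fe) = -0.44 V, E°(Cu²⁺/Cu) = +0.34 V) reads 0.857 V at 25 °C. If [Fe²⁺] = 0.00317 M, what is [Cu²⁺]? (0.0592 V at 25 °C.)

From the Nernst equation, log Q = n(E° − E)/0.0592 = 2(0.78 − 0.857)/0.0592 = -2.601, so Q = 0.00250.
With Q = [Fe²⁺]/[Cu²⁺] and the known concentrations, [Cu²⁺] in the denominator gives [Cu²⁺] = 1.3 M.

1.3 M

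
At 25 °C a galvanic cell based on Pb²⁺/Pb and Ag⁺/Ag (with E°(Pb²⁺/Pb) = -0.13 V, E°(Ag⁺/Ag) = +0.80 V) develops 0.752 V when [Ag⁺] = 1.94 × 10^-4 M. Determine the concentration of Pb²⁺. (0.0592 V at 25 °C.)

0.039 M

From the Nernst equation, log Q = n(E° − E)/0.0592 = 2(0.93 − 0.752)/0.0592 = 6.014, so Q = 1.03 × 10^6.
With Q = [Pb²⁺]/[Ag⁺]^2 and the known concentrations, [Pb²⁺] in the numerator gives [Pb²⁺] = 0.039 M.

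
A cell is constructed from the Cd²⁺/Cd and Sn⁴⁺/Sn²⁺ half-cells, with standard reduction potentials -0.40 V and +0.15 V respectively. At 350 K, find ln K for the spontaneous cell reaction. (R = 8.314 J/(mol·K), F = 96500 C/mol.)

ln K = 36.5

E°_cell = +0.15 − (-0.40) = 0.55 V, with n = 2 electrons transferred.
At equilibrium E = 0, so the Nernst equation gives ln K = nFE°/RT = (2)(96500)(0.55)/((8.314)(350)) = 36.48.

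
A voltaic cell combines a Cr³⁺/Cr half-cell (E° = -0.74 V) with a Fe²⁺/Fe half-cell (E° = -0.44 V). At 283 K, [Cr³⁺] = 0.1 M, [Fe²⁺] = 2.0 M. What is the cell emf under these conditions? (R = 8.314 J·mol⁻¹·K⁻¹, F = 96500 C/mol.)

0.327 V

The Fe²⁺/Fe couple has the higher reduction potential and acts as the cathode, so E°_cell = -0.44 − (-0.74) = 0.30 V.
Balancing electrons gives n = 6; the reaction quotient is Q = [Cr³⁺]^2/[Fe²⁺]^3 = 0.00125.
E = E° − (RT/nF) ln Q = 0.30 − (8.314×283)/(6×96500) × (-6.685) = 0.300 + 0.027 = 0.327 V.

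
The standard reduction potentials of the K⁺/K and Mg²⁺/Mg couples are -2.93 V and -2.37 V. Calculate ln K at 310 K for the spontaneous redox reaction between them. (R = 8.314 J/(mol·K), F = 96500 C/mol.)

E°_cell = -2.37 − (-2.93) = 0.56 V, with n = 2 electrons transferred.
At equilibrium E = 0, so the Nernst equation gives ln K = nFE°/RT = (2)(96500)(0.56)/((8.314)(310)) = 41.93.

ln K = 41.9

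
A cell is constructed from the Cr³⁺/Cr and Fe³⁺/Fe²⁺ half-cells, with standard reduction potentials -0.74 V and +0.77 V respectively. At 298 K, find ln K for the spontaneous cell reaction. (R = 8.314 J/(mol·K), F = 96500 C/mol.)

ln K = 176.4

E°_cell = +0.77 − (-0.74) = 1.51 V, with n = 3 electrons transferred.
At equilibrium E = 0, so the Nernst equation gives ln K = nFE°/RT = (3)(96500)(1.51)/((8.314)(298)) = 176.44.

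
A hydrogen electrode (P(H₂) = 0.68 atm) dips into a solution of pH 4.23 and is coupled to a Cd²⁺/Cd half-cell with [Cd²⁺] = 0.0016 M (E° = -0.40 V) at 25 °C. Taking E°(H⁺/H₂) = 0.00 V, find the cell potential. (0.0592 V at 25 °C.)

0.24 V

The hydrogen couple is the cathode, so E°_cell = 0.40 V; n = 2.
[H⁺] = 10^(−4.23) = 5.9 × 10^-5 M, and Q = [Cd²⁺]·P(H₂) / [H⁺]^2 = 3.14 × 10^5.
E = E° − (0.0592/2) log Q = 0.40 − (0.0592/2)(5.497) = 0.237 V.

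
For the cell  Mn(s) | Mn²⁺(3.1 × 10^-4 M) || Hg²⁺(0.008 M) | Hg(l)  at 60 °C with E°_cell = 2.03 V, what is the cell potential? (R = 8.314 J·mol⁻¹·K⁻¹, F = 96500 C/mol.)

2.08 V

Balancing electrons gives n = 2; the reaction quotient is Q = [Mn²⁺]/[Hg²⁺] = 0.0388.
E = E° − (RT/nF) ln Q = 2.03 − (8.314×333)/(2×96500) × (-3.251) = 2.030 + 0.047 = 2.077 V.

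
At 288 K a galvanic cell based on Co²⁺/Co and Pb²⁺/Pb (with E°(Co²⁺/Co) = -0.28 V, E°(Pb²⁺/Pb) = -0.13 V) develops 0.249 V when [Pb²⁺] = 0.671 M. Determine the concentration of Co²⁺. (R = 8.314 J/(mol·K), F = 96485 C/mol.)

2.3 × 10^-4 M

From the Nernst equation, ln Q = nF(E° − E)/RT = 2×96485×(0.15 − 0.249)/(8.314×288) = -7.979, so Q = 3.43 × 10^-4.
With Q = [Co²⁺]/[Pb²⁺] and the known concentrations, [Co²⁺] in the numerator gives [Co²⁺] = 2.3 × 10^-4 M.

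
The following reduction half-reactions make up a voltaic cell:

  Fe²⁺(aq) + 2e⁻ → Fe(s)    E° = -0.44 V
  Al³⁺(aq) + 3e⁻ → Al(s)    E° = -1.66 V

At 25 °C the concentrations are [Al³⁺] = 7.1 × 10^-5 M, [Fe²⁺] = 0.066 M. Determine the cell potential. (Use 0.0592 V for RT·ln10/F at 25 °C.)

1.27 V

The Fe²⁺/Fe couple has the higher reduction potential and acts as the cathode, so E°_cell = -0.44 − (-1.66) = 1.22 V.
Balancing electrons gives n = 6; the reaction quotient is Q = [Al³⁺]^2/[Fe²⁺]^3 = 1.75 × 10^-5.
At 25 °C, E = E° − (0.0592/n) log Q = 1.22 − (0.0592/6)(-4.756) = 1.220 + 0.047 = 1.267 V.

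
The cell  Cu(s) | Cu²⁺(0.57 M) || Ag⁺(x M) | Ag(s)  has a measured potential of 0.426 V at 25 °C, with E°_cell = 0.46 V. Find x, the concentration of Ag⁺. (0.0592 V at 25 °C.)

0.2 M

From the Nernst equation, log Q = n(E° − E)/0.0592 = 2(0.46 − 0.426)/0.0592 = 1.149, so Q = 14.1.
With Q = [Cu²⁺]/[Ag⁺]^2 and the known concentrations, [Ag⁺]^2 in the denominator gives [Ag⁺] = 0.2 M.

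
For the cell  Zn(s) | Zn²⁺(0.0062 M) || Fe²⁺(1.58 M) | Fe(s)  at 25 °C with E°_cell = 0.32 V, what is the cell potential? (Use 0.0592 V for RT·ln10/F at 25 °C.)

Balancing electrons gives n = 2; the reaction quotient is Q = [Zn²⁺]/[Fe²⁺] = 0.00392.
At 25 °C, E = E° − (0.0592/n) log Q = 0.32 − (0.0592/2)(-2.406) = 0.320 + 0.071 = 0.391 V.

0.391 V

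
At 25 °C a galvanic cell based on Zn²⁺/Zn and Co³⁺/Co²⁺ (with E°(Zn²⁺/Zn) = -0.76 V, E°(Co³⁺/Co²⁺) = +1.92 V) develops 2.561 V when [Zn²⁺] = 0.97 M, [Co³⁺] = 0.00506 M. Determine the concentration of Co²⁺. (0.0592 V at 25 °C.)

From the Nernst equation, log Q = n(E° − E)/0.0592 = 2(2.68 − 2.561)/0.0592 = 4.020, so Q = 1.05 × 10^4.
With Q = [Zn²⁺]·[Co²⁺]^2/[Co³⁺]^2 and the known concentrations, [Co²⁺]^2 in the numerator gives [Co²⁺] = 0.53 M.

0.53 M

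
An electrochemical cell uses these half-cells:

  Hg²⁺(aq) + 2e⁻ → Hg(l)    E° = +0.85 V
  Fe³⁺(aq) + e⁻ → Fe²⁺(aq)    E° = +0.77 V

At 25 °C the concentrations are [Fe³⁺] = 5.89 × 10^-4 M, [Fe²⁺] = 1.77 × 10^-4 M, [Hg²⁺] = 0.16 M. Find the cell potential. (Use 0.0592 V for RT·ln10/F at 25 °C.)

0.026 V

The Hg²⁺/Hg couple has the higher reduction potential and acts as the cathode, so E°_cell = +0.85 − (+0.77) = 0.08 V.
Balancing electrons gives n = 2; the reaction quotient is Q = [Fe³⁺]^2/([Fe²⁺]^2·[Hg²⁺]) = 69.2.
At 25 °C, E = E° − (0.0592/n) log Q = 0.08 − (0.0592/2)(1.840) = 0.080 − 0.054 = 0.026 V.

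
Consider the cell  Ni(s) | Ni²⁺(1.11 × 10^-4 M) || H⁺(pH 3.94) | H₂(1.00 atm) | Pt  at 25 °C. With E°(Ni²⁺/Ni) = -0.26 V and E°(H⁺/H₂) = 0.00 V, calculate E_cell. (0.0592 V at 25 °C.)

The hydrogen couple is the cathode, so E°_cell = 0.26 V; n = 2.
[H⁺] = 10^(−3.94) = 1.1 × 10^-4 M, and Q = [Ni²⁺]·P(H₂) / [H⁺]^2 = 8420.
E = E° − (0.0592/2) log Q = 0.26 − (0.0592/2)(3.925) = 0.144 V.

0.14 V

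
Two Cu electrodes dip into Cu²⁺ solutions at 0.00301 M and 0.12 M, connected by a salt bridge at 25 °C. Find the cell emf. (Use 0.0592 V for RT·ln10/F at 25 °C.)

Both half-cells are Cu²⁺/Cu, so E°_cell = 0. The concentrated side is the cathode; the cell reaction moves Cu²⁺ from high to low concentration with n = 2.
Q = [Cu²⁺]_dilute/[Cu²⁺]_conc = 0.00301/0.12 = 0.0251.
E = 0 − (0.0592/2) log Q = −(0.0592/2)(-1.601) = 0.0474 V.

0.047 V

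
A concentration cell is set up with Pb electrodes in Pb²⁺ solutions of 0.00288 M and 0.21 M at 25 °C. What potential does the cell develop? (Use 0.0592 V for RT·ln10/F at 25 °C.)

0.055 V

Both half-cells are Pb²⁺/Pb, so E°_cell = 0. The concentrated side is the cathode; the cell reaction moves Pb²⁺ from high to low concentration with n = 2.
Q = [Pb²⁺]_dilute/[Pb²⁺]_conc = 0.00288/0.21 = 0.0137.
E = 0 − (0.0592/2) log Q = −(0.0592/2)(-1.863) = 0.0551 V.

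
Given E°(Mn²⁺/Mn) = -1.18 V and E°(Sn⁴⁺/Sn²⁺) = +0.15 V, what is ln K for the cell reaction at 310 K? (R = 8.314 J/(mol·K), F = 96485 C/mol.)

ln K = 99.6

E°_cell = +0.15 − (-1.18) = 1.33 V, with n = 2 electrons transferred.
At equilibrium E = 0, so the Nernst equation gives ln K = nFE°/RT = (2)(96485)(1.33)/((8.314)(310)) = 99.58.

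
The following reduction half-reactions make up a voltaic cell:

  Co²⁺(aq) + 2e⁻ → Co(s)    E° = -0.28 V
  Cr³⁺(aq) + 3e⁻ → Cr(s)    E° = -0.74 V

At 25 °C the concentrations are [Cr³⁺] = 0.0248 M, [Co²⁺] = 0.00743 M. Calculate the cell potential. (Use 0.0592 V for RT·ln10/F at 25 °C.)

0.429 V

The Co²⁺/Co couple has the higher reduction potential and acts as the cathode, so E°_cell = -0.28 − (-0.74) = 0.46 V.
Balancing electrons gives n = 6; the reaction quotient is Q = [Cr³⁺]^2/[Co²⁺]^3 = 1500.
At 25 °C, E = E° − (0.0592/n) log Q = 0.46 − (0.0592/6)(3.176) = 0.460 − 0.031 = 0.429 V.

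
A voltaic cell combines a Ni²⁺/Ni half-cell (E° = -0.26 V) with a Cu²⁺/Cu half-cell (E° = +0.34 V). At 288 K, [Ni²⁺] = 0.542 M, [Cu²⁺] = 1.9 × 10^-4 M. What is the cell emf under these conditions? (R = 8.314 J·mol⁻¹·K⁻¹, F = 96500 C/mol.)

0.501 V

The Cu²⁺/Cu couple has the higher reduction potential and acts as the cathode, so E°_cell = +0.34 − (-0.26) = 0.60 V.
Balancing electrons gives n = 2; the reaction quotient is Q = [Ni²⁺]/[Cu²⁺] = 2850.
E = E° − (RT/nF) ln Q = 0.60 − (8.314×288)/(2×96500) × (7.956) = 0.600 − 0.099 = 0.501 V.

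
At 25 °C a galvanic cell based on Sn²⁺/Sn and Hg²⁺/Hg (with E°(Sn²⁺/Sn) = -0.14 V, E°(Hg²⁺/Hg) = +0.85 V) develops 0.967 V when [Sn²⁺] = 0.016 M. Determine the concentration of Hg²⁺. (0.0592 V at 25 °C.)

From the Nernst equation, log Q = n(E° − E)/0.0592 = 2(0.99 − 0.967)/0.0592 = 0.777, so Q = 5.98.
With Q = [Sn²⁺]/[Hg²⁺] and the known concentrations, [Hg²⁺] in the denominator gives [Hg²⁺] = 0.0027 M.

0.0027 M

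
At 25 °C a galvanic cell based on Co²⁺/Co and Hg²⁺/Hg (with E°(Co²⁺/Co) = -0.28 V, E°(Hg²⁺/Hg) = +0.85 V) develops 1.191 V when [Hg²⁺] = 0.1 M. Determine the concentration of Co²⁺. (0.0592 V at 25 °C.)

8.7 × 10^-4 M

From the Nernst equation, log Q = n(E° − E)/0.0592 = 2(1.13 − 1.191)/0.0592 = -2.061, so Q = 0.00869.
With Q = [Co²⁺]/[Hg²⁺] and the known concentrations, [Co²⁺] in the numerator gives [Co²⁺] = 8.7 × 10^-4 M.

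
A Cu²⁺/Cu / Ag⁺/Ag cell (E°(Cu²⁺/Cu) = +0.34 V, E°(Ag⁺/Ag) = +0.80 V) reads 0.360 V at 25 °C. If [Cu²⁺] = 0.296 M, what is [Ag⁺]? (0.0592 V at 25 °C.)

From the Nernst equation, log Q = n(E° − E)/0.0592 = 2(0.46 − 0.360)/0.0592 = 3.378, so Q = 2390.
With Q = [Cu²⁺]/[Ag⁺]^2 and the known concentrations, [Ag⁺]^2 in the denominator gives [Ag⁺] = 0.011 M.

0.011 M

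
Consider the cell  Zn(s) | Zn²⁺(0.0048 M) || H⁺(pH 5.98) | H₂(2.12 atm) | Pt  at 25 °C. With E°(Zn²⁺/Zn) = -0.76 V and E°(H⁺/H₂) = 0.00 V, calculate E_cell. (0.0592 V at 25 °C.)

The hydrogen couple is the cathode, so E°_cell = 0.76 V; n = 2.
[H⁺] = 10^(−5.98) = 1 × 10^-6 M, and Q = [Zn²⁺]·P(H₂) / [H⁺]^2 = 9.28 × 10^9.
E = E° − (0.0592/2) log Q = 0.76 − (0.0592/2)(9.968) = 0.465 V.

0.46 V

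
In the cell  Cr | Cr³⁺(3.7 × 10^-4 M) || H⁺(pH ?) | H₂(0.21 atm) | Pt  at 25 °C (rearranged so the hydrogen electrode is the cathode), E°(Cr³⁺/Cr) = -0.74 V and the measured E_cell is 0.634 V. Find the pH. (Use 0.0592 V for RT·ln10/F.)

E°_cell = 0.74 V and n = 6.
log Q = n(E° − E)/0.0592 = 6×(0.74 − 0.634)/0.0592 = 10.743.
With Q = [Cr³⁺]^2·P(H₂)^3 / [H⁺]^6, solving for [H⁺] gives log[H⁺] = -3.273, so pH = 3.27.

pH = 3.27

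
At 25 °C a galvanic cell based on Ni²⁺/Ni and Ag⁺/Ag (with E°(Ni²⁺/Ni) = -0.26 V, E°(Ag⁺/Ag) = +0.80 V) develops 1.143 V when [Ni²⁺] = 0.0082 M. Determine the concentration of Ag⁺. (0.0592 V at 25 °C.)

From the Nernst equation, log Q = n(E° − E)/0.0592 = 2(1.06 − 1.143)/0.0592 = -2.804, so Q = 0.00157.
With Q = [Ni²⁺]/[Ag⁺]^2 and the known concentrations, [Ag⁺]^2 in the denominator gives [Ag⁺] = 2.3 M.

2.3 M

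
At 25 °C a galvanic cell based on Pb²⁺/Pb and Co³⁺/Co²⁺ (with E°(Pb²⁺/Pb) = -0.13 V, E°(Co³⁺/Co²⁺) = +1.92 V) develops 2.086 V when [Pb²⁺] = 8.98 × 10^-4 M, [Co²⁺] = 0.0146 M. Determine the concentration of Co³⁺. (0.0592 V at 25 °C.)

0.0018 M

From the Nernst equation, log Q = n(E° − E)/0.0592 = 2(2.05 − 2.086)/0.0592 = -1.216, so Q = 0.0608.
With Q = [Pb²⁺]·[Co²⁺]^2/[Co³⁺]^2 and the known concentrations, [Co³⁺]^2 in the denominator gives [Co³⁺] = 0.0018 M.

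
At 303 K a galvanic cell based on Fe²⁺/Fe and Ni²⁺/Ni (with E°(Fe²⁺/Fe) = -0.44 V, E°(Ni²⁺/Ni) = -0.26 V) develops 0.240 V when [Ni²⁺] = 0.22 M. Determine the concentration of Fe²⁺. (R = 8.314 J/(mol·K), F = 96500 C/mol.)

0.0022 M

From the Nernst equation, ln Q = nF(E° − E)/RT = 2×96500×(0.18 − 0.240)/(8.314×303) = -4.597, so Q = 0.0101.
With Q = [Fe²⁺]/[Ni²⁺] and the known concentrations, [Fe²⁺] in the numerator gives [Fe²⁺] = 0.0022 M.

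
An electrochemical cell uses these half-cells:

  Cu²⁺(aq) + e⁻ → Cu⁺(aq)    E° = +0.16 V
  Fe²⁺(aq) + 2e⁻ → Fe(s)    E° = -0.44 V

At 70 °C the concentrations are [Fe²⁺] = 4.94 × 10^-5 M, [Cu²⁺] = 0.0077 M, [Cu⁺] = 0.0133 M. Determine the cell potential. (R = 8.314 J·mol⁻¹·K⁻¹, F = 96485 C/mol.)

The Cu²⁺/Cu⁺ couple has the higher reduction potential and acts as the cathode, so E°_cell = +0.16 − (-0.44) = 0.60 V.
Balancing electrons gives n = 2; the reaction quotient is Q = [Fe²⁺]·[Cu⁺]^2/[Cu²⁺]^2 = 1.47 × 10^-4.
E = E° − (RT/nF) ln Q = 0.60 − (8.314×343)/(2×96485) × (-8.822) = 0.600 + 0.130 = 0.730 V.

0.730 V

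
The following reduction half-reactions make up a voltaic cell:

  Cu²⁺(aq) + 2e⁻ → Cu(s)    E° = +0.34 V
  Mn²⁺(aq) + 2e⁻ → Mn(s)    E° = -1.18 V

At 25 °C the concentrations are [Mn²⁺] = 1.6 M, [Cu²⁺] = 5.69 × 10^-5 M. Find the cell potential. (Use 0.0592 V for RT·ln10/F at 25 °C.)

1.39 V

The Cu²⁺/Cu couple has the higher reduction potential and acts as the cathode, so E°_cell = +0.34 − (-1.18) = 1.52 V.
Balancing electrons gives n = 2; the reaction quotient is Q = [Mn²⁺]/[Cu²⁺] = 2.81 × 10^4.
At 25 °C, E = E° − (0.0592/n) log Q = 1.52 − (0.0592/2)(4.449) = 1.520 − 0.132 = 1.388 V.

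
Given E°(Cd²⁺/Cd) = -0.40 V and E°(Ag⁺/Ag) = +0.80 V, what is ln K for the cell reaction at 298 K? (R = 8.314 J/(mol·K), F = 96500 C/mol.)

ln K = 93.5

E°_cell = +0.80 − (-0.40) = 1.20 V, with n = 2 electrons transferred.
At equilibrium E = 0, so the Nernst equation gives ln K = nFE°/RT = (2)(96500)(1.20)/((8.314)(298)) = 93.48.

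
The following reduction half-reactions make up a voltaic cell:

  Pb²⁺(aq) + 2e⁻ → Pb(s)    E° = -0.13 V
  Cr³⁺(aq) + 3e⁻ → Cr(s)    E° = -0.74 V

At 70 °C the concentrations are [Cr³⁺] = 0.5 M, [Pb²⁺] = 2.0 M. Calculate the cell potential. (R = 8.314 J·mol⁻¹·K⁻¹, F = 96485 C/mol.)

The Pb²⁺/Pb couple has the higher reduction potential and acts as the cathode, so E°_cell = -0.13 − (-0.74) = 0.61 V.
Balancing electrons gives n = 6; the reaction quotient is Q = [Cr³⁺]^2/[Pb²⁺]^3 = 0.0312.
E = E° − (RT/nF) ln Q = 0.61 − (8.314×343)/(6×96485) × (-3.466) = 0.610 + 0.017 = 0.627 V.

0.627 V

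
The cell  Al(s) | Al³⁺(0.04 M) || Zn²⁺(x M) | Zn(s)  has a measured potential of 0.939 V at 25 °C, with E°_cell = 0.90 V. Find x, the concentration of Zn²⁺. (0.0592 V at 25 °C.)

From the Nernst equation, log Q = n(E° − E)/0.0592 = 6(0.90 − 0.939)/0.0592 = -3.953, so Q = 1.12 × 10^-4.
With Q = [Al³⁺]^2/[Zn²⁺]^3 and the known concentrations, [Zn²⁺]^3 in the denominator gives [Zn²⁺] = 2.4 M.

2.4 M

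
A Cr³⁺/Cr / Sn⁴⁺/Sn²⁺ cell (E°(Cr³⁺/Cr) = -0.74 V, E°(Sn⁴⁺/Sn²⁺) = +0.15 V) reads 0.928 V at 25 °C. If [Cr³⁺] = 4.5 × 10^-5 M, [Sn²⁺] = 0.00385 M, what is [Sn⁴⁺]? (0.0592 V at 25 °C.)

9.4 × 10^-5 M

From the Nernst equation, log Q = n(E° − E)/0.0592 = 6(0.89 − 0.928)/0.0592 = -3.851, so Q = 1.41 × 10^-4.
With Q = [Cr³⁺]^2·[Sn²⁺]^3/[Sn⁴⁺]^3 and the known concentrations, [Sn⁴⁺]^3 in the denominator gives [Sn⁴⁺] = 9.4 × 10^-5 M.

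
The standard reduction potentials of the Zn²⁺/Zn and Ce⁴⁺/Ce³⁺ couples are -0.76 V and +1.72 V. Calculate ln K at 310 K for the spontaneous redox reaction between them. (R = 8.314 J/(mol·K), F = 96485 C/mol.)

ln K = 185.7

E°_cell = +1.72 − (-0.76) = 2.48 V, with n = 2 electrons transferred.
At equilibrium E = 0, so the Nernst equation gives ln K = nFE°/RT = (2)(96485)(2.48)/((8.314)(310)) = 185.68.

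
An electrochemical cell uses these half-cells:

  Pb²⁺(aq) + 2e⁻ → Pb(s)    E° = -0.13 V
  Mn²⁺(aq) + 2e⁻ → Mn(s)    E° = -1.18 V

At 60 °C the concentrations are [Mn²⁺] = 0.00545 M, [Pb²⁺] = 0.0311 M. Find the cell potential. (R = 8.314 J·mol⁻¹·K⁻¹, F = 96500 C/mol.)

The Pb²⁺/Pb couple has the higher reduction potential and acts as the cathode, so E°_cell = -0.13 − (-1.18) = 1.05 V.
Balancing electrons gives n = 2; the reaction quotient is Q = [Mn²⁺]/[Pb²⁺] = 0.175.
E = E° − (RT/nF) ln Q = 1.05 − (8.314×333)/(2×96500) × (-1.742) = 1.050 + 0.025 = 1.075 V.

1.07 V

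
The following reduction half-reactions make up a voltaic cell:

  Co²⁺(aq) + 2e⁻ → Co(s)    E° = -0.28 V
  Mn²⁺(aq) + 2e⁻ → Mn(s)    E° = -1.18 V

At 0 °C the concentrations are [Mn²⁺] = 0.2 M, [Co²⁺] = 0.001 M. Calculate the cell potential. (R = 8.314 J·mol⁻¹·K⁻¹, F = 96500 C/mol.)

The Co²⁺/Co couple has the higher reduction potential and acts as the cathode, so E°_cell = -0.28 − (-1.18) = 0.90 V.
Balancing electrons gives n = 2; the reaction quotient is Q = [Mn²⁺]/[Co²⁺] = 200.
E = E° − (RT/nF) ln Q = 0.90 − (8.314×273)/(2×96500) × (5.298) = 0.900 − 0.062 = 0.838 V.

0.838 V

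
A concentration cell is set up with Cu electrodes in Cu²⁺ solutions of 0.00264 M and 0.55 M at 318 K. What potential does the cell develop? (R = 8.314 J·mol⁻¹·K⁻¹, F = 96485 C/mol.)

Both half-cells are Cu²⁺/Cu, so E°_cell = 0. The concentrated side is the cathode; the cell reaction moves Cu²⁺ from high to low concentration with n = 2.
Q = [Cu²⁺]_dilute/[Cu²⁺]_conc = 0.00264/0.55 = 0.00480.
E = 0 − (RT/nF) ln Q = −((8.314×318)/(2×96485))(-5.339) = 0.0731 V.

0.073 V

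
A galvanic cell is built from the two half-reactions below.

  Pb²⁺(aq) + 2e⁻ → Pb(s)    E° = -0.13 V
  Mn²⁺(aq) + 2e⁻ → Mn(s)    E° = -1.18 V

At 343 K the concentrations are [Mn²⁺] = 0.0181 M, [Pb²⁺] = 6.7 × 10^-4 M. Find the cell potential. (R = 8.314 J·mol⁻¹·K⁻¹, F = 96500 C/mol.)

The Pb²⁺/Pb couple has the higher reduction potential and acts as the cathode, so E°_cell = -0.13 − (-1.18) = 1.05 V.
Balancing electrons gives n = 2; the reaction quotient is Q = [Mn²⁺]/[Pb²⁺] = 27.0.
E = E° − (RT/nF) ln Q = 1.05 − (8.314×343)/(2×96500) × (3.296) = 1.050 − 0.049 = 1.001 V.

1.00 V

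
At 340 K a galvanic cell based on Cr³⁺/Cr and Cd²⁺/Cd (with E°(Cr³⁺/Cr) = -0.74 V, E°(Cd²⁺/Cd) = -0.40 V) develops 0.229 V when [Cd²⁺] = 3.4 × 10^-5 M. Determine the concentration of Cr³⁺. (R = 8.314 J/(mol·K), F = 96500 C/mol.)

From the Nernst equation, ln Q = nF(E° − E)/RT = 6×96500×(0.34 − 0.229)/(8.314×340) = 22.736, so Q = 7.48 × 10^9.
With Q = [Cr³⁺]^2/[Cd²⁺]^3 and the known concentrations, [Cr³⁺]^2 in the numerator gives [Cr³⁺] = 0.017 M.

0.017 M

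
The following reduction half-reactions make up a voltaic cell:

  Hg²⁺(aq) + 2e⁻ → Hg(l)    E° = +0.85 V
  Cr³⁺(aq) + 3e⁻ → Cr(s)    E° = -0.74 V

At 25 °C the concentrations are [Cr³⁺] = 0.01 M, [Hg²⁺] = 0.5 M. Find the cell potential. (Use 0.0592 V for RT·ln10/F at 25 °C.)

1.62 V

The Hg²⁺/Hg couple has the higher reduction potential and acts as the cathode, so E°_cell = +0.85 − (-0.74) = 1.59 V.
Balancing electrons gives n = 6; the reaction quotient is Q = [Cr³⁺]^2/[Hg²⁺]^3 = 8 × 10^-4.
At 25 °C, E = E° − (0.0592/n) log Q = 1.59 − (0.0592/6)(-3.097) = 1.590 + 0.031 = 1.621 V.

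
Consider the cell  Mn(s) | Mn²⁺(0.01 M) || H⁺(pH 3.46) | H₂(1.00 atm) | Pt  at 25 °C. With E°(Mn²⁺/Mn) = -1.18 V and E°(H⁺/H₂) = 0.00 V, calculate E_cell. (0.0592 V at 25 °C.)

1.03 V

The hydrogen couple is the cathode, so E°_cell = 1.18 V; n = 2.
[H⁺] = 10^(−3.46) = 3.5 × 10^-4 M, and Q = [Mn²⁺]·P(H₂) / [H⁺]^2 = 8.32 × 10^4.
E = E° − (0.0592/2) log Q = 1.18 − (0.0592/2)(4.920) = 1.034 V.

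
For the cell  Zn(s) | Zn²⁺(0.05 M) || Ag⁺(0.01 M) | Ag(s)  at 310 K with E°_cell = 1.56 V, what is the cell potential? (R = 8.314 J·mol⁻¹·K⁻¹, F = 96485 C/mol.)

Balancing electrons gives n = 2; the reaction quotient is Q = [Zn²⁺]/[Ag⁺]^2 = 500.
E = E° − (RT/nF) ln Q = 1.56 − (8.314×310)/(2×96485) × (6.215) = 1.560 − 0.083 = 1.477 V.

1.48 V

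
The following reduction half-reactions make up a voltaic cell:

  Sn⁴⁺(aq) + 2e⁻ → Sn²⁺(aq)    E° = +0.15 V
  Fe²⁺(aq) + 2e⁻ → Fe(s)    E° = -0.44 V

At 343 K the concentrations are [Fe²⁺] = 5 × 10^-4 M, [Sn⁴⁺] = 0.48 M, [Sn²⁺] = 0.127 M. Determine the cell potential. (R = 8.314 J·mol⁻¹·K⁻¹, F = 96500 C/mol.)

The Sn⁴⁺/Sn²⁺ couple has the higher reduction potential and acts as the cathode, so E°_cell = +0.15 − (-0.44) = 0.59 V.
Balancing electrons gives n = 2; the reaction quotient is Q = [Fe²⁺]·[Sn²⁺]/[Sn⁴⁺] = 1.32 × 10^-4.
E = E° − (RT/nF) ln Q = 0.59 − (8.314×343)/(2×96500) × (-8.931) = 0.590 + 0.132 = 0.722 V.

0.722 V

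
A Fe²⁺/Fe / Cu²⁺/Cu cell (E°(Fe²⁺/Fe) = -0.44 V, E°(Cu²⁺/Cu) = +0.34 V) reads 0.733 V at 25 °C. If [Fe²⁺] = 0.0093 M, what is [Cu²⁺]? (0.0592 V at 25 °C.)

From the Nernst equation, log Q = n(E° − E)/0.0592 = 2(0.78 − 0.733)/0.0592 = 1.588, so Q = 38.7.
With Q = [Fe²⁺]/[Cu²⁺] and the known concentrations, [Cu²⁺] in the denominator gives [Cu²⁺] = 2.4 × 10^-4 M.

2.4 × 10^-4 M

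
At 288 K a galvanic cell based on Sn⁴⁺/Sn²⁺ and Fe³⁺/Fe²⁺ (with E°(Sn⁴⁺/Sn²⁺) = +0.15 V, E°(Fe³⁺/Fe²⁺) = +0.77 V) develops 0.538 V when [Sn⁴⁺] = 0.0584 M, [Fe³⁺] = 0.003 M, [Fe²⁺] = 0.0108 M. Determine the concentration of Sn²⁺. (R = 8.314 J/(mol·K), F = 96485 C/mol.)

From the Nernst equation, ln Q = nF(E° − E)/RT = 2×96485×(0.62 − 0.538)/(8.314×288) = 6.608, so Q = 741.
With Q = [Sn⁴⁺]·[Fe²⁺]^2/([Sn²⁺]·[Fe³⁺]^2) and the known concentrations, [Sn²⁺] in the denominator gives [Sn²⁺] = 0.001 M.

0.001 M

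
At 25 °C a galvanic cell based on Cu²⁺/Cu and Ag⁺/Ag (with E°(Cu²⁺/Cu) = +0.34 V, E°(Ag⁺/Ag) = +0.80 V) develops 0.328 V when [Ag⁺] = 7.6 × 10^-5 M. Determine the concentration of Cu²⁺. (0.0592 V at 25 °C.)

1.7 × 10^-4 M

From the Nernst equation, log Q = n(E° − E)/0.0592 = 2(0.46 − 0.328)/0.0592 = 4.459, so Q = 2.88 × 10^4.
With Q = [Cu²⁺]/[Ag⁺]^2 and the known concentrations, [Cu²⁺] in the numerator gives [Cu²⁺] = 1.7 × 10^-4 M.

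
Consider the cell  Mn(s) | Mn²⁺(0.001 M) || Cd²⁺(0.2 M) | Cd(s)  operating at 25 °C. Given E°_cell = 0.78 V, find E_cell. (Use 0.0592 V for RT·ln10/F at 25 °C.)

0.848 V

Balancing electrons gives n = 2; the reaction quotient is Q = [Mn²⁺]/[Cd²⁺] = 0.00500.
At 25 °C, E = E° − (0.0592/n) log Q = 0.78 − (0.0592/2)(-2.301) = 0.780 + 0.068 = 0.848 V.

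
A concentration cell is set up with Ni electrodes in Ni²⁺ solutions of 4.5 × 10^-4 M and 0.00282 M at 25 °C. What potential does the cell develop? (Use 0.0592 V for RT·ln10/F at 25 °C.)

0.024 V

Both half-cells are Ni²⁺/Ni, so E°_cell = 0. The concentrated side is the cathode; the cell reaction moves Ni²⁺ from high to low concentration with n = 2.
Q = [Ni²⁺]_dilute/[Ni²⁺]_conc = 4.5 × 10^-4/0.00282 = 0.160.
E = 0 − (0.0592/2) log Q = −(0.0592/2)(-0.797) = 0.0236 V.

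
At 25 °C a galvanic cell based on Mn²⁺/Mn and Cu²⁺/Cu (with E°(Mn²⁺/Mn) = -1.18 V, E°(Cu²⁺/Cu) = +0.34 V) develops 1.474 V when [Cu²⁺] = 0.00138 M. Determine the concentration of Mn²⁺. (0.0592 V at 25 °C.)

0.049 M

From the Nernst equation, log Q = n(E° − E)/0.0592 = 2(1.52 − 1.474)/0.0592 = 1.554, so Q = 35.8.
With Q = [Mn²⁺]/[Cu²⁺] and the known concentrations, [Mn²⁺] in the numerator gives [Mn²⁺] = 0.049 M.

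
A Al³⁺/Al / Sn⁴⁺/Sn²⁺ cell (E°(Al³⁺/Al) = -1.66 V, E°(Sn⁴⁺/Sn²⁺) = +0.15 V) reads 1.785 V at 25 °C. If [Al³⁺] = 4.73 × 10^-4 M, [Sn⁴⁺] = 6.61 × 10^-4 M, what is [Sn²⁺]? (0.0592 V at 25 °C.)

0.76 M

From the Nernst equation, log Q = n(E° − E)/0.0592 = 6(1.81 − 1.785)/0.0592 = 2.534, so Q = 342.
With Q = [Al³⁺]^2·[Sn²⁺]^3/[Sn⁴⁺]^3 and the known concentrations, [Sn²⁺]^3 in the numerator gives [Sn²⁺] = 0.76 M.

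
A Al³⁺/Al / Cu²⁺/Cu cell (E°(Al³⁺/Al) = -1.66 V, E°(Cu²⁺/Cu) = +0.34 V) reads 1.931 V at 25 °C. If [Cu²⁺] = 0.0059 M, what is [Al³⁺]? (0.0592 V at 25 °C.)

1.4 M

From the Nernst equation, log Q = n(E° − E)/0.0592 = 6(2.00 − 1.931)/0.0592 = 6.993, so Q = 9.85 × 10^6.
With Q = [Al³⁺]^2/[Cu²⁺]^3 and the known concentrations, [Al³⁺]^2 in the numerator gives [Al³⁺] = 1.4 M.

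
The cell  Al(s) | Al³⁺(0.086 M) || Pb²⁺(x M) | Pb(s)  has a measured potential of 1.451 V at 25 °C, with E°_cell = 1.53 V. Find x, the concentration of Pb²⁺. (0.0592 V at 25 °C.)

4.2 × 10^-4 M

From the Nernst equation, log Q = n(E° − E)/0.0592 = 6(1.53 − 1.451)/0.0592 = 8.007, so Q = 1.02 × 10^8.
With Q = [Al³⁺]^2/[Pb²⁺]^3 and the known concentrations, [Pb²⁺]^3 in the denominator gives [Pb²⁺] = 4.2 × 10^-4 M.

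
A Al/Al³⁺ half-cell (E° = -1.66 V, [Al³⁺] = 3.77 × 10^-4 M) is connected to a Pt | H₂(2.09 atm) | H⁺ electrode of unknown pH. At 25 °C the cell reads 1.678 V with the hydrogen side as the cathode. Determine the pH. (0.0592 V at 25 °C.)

pH = 0.68

E°_cell = 1.66 V and n = 6.
log Q = n(E° − E)/0.0592 = 6×(1.66 − 1.678)/0.0592 = -1.824.
With Q = [Al³⁺]^2·P(H₂)^3 / [H⁺]^6, solving for [H⁺] gives log[H⁺] = -0.677, so pH = 0.68.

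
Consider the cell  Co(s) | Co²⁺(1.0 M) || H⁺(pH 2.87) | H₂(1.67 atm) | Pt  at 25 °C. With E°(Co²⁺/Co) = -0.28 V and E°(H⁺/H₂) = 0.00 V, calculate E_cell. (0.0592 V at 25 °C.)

0.10 V

The hydrogen couple is the cathode, so E°_cell = 0.28 V; n = 2.
[H⁺] = 10^(−2.87) = 0.0013 M, and Q = [Co²⁺]·P(H₂) / [H⁺]^2 = 9.18 × 10^5.
E = E° − (0.0592/2) log Q = 0.28 − (0.0592/2)(5.963) = 0.103 V.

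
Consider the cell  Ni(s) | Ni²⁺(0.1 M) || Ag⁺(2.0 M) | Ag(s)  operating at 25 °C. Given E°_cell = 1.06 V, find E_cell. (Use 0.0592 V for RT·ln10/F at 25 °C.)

1.11 V

Balancing electrons gives n = 2; the reaction quotient is Q = [Ni²⁺]/[Ag⁺]^2 = 0.0250.
At 25 °C, E = E° − (0.0592/n) log Q = 1.06 − (0.0592/2)(-1.602) = 1.060 + 0.047 = 1.107 V.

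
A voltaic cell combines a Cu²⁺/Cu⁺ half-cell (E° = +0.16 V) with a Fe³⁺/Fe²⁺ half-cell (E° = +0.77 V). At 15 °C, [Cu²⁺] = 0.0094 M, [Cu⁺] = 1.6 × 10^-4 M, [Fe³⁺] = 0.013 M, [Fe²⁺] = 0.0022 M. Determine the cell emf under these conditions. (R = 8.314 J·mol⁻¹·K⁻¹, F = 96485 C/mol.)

The Fe³⁺/Fe²⁺ couple has the higher reduction potential and acts as the cathode, so E°_cell = +0.77 − (+0.16) = 0.61 V.
Balancing electrons gives n = 1; the reaction quotient is Q = [Cu²⁺]·[Fe²⁺]/([Cu⁺]·[Fe³⁺]) = 9.94.
E = E° − (RT/nF) ln Q = 0.61 − (8.314×288)/(1×96485) × (2.297) = 0.610 − 0.057 = 0.553 V.

0.553 V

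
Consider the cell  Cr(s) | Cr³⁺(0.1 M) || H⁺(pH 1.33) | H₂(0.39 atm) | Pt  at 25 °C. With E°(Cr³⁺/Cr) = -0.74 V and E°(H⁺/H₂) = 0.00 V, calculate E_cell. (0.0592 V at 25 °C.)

The hydrogen couple is the cathode, so E°_cell = 0.74 V; n = 6.
[H⁺] = 10^(−1.33) = 0.047 M, and Q = [Cr³⁺]^2·P(H₂)^3 / [H⁺]^6 = 5.66 × 10^4.
E = E° − (0.0592/6) log Q = 0.74 − (0.0592/6)(4.753) = 0.693 V.

0.69 V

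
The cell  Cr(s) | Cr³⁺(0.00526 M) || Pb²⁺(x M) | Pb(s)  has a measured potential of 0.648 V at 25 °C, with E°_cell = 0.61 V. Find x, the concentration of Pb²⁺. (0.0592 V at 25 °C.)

From the Nernst equation, log Q = n(E° − E)/0.0592 = 6(0.61 − 0.648)/0.0592 = -3.851, so Q = 1.41 × 10^-4.
With Q = [Cr³⁺]^2/[Pb²⁺]^3 and the known concentrations, [Pb²⁺]^3 in the denominator gives [Pb²⁺] = 0.58 M.

0.58 M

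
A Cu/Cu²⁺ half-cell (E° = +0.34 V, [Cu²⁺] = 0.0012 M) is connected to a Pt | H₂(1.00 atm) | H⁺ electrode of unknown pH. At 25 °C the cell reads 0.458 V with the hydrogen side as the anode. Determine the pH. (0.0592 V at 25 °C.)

E°_cell = 0.34 V and n = 2.
log Q = n(E° − E)/0.0592 = 2×(0.34 − 0.458)/0.0592 = -3.986.
With Q = [H⁺]^2 / ([Cu²⁺]·P(H₂)), solving for [H⁺] gives log[H⁺] = -3.454, so pH = 3.45.

pH = 3.45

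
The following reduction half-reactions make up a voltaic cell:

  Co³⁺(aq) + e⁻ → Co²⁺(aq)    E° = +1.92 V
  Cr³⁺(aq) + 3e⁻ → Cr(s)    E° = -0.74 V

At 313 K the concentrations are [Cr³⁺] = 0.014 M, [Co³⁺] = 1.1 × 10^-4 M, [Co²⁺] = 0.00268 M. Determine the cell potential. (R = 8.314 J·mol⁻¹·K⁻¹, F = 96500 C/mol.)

The Co³⁺/Co²⁺ couple has the higher reduction potential and acts as the cathode, so E°_cell = +1.92 − (-0.74) = 2.66 V.
Balancing electrons gives n = 3; the reaction quotient is Q = [Cr³⁺]·[Co²⁺]^3/[Co³⁺]^3 = 202.
E = E° − (RT/nF) ln Q = 2.66 − (8.314×313)/(3×96500) × (5.311) = 2.660 − 0.048 = 2.612 V.

2.61 V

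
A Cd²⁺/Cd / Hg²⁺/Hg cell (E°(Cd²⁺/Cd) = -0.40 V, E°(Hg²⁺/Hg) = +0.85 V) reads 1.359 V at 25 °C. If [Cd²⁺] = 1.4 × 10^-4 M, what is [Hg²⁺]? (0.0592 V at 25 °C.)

From the Nernst equation, log Q = n(E° − E)/0.0592 = 2(1.25 − 1.359)/0.0592 = -3.682, so Q = 2.08 × 10^-4.
With Q = [Cd²⁺]/[Hg²⁺] and the known concentrations, [Hg²⁺] in the denominator gives [Hg²⁺] = 0.67 M.

0.67 M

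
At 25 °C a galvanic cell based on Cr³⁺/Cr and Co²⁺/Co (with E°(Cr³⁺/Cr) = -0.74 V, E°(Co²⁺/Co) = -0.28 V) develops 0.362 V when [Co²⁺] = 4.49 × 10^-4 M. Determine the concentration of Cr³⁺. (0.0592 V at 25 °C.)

From the Nernst equation, log Q = n(E° − E)/0.0592 = 6(0.46 − 0.362)/0.0592 = 9.932, so Q = 8.56 × 10^9.
With Q = [Cr³⁺]^2/[Co²⁺]^3 and the known concentrations, [Cr³⁺]^2 in the numerator gives [Cr³⁺] = 0.88 M.

0.88 M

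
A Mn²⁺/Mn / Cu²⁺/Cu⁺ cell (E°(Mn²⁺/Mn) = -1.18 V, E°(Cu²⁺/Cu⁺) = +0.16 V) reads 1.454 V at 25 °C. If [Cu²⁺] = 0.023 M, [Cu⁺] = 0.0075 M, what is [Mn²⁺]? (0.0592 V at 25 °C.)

0.0013 M

From the Nernst equation, log Q = n(E° − E)/0.0592 = 2(1.34 − 1.454)/0.0592 = -3.851, so Q = 1.41 × 10^-4.
With Q = [Mn²⁺]·[Cu⁺]^2/[Cu²⁺]^2 and the known concentrations, [Mn²⁺] in the numerator gives [Mn²⁺] = 0.0013 M.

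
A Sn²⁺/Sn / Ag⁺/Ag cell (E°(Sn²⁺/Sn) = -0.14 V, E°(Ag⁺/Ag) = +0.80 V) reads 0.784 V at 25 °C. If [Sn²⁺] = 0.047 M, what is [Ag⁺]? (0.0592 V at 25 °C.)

From the Nernst equation, log Q = n(E° − E)/0.0592 = 2(0.94 − 0.784)/0.0592 = 5.270, so Q = 1.86 × 10^5.
With Q = [Sn²⁺]/[Ag⁺]^2 and the known concentrations, [Ag⁺]^2 in the denominator gives [Ag⁺] = 5 × 10^-4 M.

5 × 10^-4 M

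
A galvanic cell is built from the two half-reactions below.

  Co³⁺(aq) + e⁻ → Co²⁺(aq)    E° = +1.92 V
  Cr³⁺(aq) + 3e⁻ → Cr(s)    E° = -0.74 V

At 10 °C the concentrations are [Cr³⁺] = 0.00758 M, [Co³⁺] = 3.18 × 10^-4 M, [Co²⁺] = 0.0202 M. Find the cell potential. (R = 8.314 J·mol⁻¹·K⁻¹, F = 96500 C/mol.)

The Co³⁺/Co²⁺ couple has the higher reduction potential and acts as the cathode, so E°_cell = +1.92 − (-0.74) = 2.66 V.
Balancing electrons gives n = 3; the reaction quotient is Q = [Cr³⁺]·[Co²⁺]^3/[Co³⁺]^3 = 1940.
E = E° − (RT/nF) ln Q = 2.66 − (8.314×283)/(3×96500) × (7.572) = 2.660 − 0.062 = 2.598 V.

2.60 V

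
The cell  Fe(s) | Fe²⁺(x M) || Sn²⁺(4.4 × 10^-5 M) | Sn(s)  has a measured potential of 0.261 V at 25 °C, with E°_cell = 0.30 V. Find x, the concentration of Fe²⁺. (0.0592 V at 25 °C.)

9.1 × 10^-4 M

From the Nernst equation, log Q = n(E° − E)/0.0592 = 2(0.30 − 0.261)/0.0592 = 1.318, so Q = 20.8.
With Q = [Fe²⁺]/[Sn²⁺] and the known concentrations, [Fe²⁺] in the numerator gives [Fe²⁺] = 9.1 × 10^-4 M.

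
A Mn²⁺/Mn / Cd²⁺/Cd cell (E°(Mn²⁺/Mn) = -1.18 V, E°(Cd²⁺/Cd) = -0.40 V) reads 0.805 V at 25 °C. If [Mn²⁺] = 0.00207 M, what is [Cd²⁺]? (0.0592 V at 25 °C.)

0.014 M

From the Nernst equation, log Q = n(E° − E)/0.0592 = 2(0.78 − 0.805)/0.0592 = -0.845, so Q = 0.143.
With Q = [Mn²⁺]/[Cd²⁺] and the known concentrations, [Cd²⁺] in the denominator gives [Cd²⁺] = 0.014 M.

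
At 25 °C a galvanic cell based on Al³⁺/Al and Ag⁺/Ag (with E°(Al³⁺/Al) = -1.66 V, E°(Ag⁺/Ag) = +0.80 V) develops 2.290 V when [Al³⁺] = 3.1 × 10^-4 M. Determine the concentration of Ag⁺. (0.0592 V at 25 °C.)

9.1 × 10^-5 M

From the Nernst equation, log Q = n(E° − E)/0.0592 = 3(2.46 − 2.290)/0.0592 = 8.615, so Q = 4.12 × 10^8.
With Q = [Al³⁺]/[Ag⁺]^3 and the known concentrations, [Ag⁺]^3 in the denominator gives [Ag⁺] = 9.1 × 10^-5 M.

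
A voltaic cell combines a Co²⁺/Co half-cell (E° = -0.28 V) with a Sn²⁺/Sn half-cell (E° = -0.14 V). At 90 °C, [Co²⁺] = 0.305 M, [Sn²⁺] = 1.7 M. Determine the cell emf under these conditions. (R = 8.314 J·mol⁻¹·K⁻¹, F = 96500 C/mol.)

The Sn²⁺/Sn couple has the higher reduction potential and acts as the cathode, so E°_cell = -0.14 − (-0.28) = 0.14 V.
Balancing electrons gives n = 2; the reaction quotient is Q = [Co²⁺]/[Sn²⁺] = 0.179.
E = E° − (RT/nF) ln Q = 0.14 − (8.314×363)/(2×96500) × (-1.718) = 0.140 + 0.027 = 0.167 V.

0.167 V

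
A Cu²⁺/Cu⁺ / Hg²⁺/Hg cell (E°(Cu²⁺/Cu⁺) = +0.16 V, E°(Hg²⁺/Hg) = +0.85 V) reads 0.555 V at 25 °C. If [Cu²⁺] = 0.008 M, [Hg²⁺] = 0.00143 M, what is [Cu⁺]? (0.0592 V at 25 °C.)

0.0011 M

From the Nernst equation, log Q = n(E° − E)/0.0592 = 2(0.69 − 0.555)/0.0592 = 4.561, so Q = 3.64 × 10^4.
With Q = [Cu²⁺]^2/([Cu⁺]^2·[Hg²⁺]) and the known concentrations, [Cu⁺]^2 in the denominator gives [Cu⁺] = 0.0011 M.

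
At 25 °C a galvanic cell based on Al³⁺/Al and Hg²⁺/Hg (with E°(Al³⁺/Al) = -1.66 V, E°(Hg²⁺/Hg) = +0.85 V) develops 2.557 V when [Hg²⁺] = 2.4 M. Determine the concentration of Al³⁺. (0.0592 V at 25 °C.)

0.015 M

From the Nernst equation, log Q = n(E° − E)/0.0592 = 6(2.51 − 2.557)/0.0592 = -4.764, so Q = 1.72 × 10^-5.
With Q = [Al³⁺]^2/[Hg²⁺]^3 and the known concentrations, [Al³⁺]^2 in the numerator gives [Al³⁺] = 0.015 M.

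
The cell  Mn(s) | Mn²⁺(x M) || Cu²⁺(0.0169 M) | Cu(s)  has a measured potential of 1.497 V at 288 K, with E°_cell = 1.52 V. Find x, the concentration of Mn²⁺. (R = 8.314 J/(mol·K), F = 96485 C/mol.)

0.11 M

From the Nernst equation, ln Q = nF(E° − E)/RT = 2×96485×(1.52 − 1.497)/(8.314×288) = 1.854, so Q = 6.38.
With Q = [Mn²⁺]/[Cu²⁺] and the known concentrations, [Mn²⁺] in the numerator gives [Mn²⁺] = 0.11 M.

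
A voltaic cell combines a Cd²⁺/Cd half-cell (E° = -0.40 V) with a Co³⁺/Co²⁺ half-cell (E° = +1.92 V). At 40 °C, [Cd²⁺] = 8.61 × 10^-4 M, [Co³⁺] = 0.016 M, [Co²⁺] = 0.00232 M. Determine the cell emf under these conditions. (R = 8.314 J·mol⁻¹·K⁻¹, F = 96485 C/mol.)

2.47 V

The Co³⁺/Co²⁺ couple has the higher reduction potential and acts as the cathode, so E°_cell = +1.92 − (-0.40) = 2.32 V.
Balancing electrons gives n = 2; the reaction quotient is Q = [Cd²⁺]·[Co²⁺]^2/[Co³⁺]^2 = 1.81 × 10^-5.
E = E° − (RT/nF) ln Q = 2.32 − (8.314×313)/(2×96485) × (-10.919) = 2.320 + 0.147 = 2.467 V.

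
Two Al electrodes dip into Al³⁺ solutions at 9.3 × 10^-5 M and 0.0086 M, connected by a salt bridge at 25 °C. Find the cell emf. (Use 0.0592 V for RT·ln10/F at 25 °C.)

0.039 V

Both half-cells are Al³⁺/Al, so E°_cell = 0. The concentrated side is the cathode; the cell reaction moves Al³⁺ from high to low concentration with n = 3.
Q = [Al³⁺]_dilute/[Al³⁺]_conc = 9.3 × 10^-5/0.0086 = 0.0108.
E = 0 − (0.0592/3) log Q = −(0.0592/3)(-1.966) = 0.0388 V.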